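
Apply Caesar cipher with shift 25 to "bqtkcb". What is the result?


Caesar cipher: shift "bqtkcb" by 25
  'b' (pos 1) + 25 = pos 0 = 'a'
  'q' (pos 16) + 25 = pos 15 = 'p'
  't' (pos 19) + 25 = pos 18 = 's'
  'k' (pos 10) + 25 = pos 9 = 'j'
  'c' (pos 2) + 25 = pos 1 = 'b'
  'b' (pos 1) + 25 = pos 0 = 'a'
Result: apsjba

apsjba


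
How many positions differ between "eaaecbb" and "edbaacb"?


Comparing "eaaecbb" and "edbaacb" position by position:
  Position 0: 'e' vs 'e' => same
  Position 1: 'a' vs 'd' => DIFFER
  Position 2: 'a' vs 'b' => DIFFER
  Position 3: 'e' vs 'a' => DIFFER
  Position 4: 'c' vs 'a' => DIFFER
  Position 5: 'b' vs 'c' => DIFFER
  Position 6: 'b' vs 'b' => same
Positions that differ: 5

5


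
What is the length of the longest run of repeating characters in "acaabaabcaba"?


Input: "acaabaabcaba"
Scanning for longest run:
  Position 1 ('c'): new char, reset run to 1
  Position 2 ('a'): new char, reset run to 1
  Position 3 ('a'): continues run of 'a', length=2
  Position 4 ('b'): new char, reset run to 1
  Position 5 ('a'): new char, reset run to 1
  Position 6 ('a'): continues run of 'a', length=2
  Position 7 ('b'): new char, reset run to 1
  Position 8 ('c'): new char, reset run to 1
  Position 9 ('a'): new char, reset run to 1
  Position 10 ('b'): new char, reset run to 1
  Position 11 ('a'): new char, reset run to 1
Longest run: 'a' with length 2

2


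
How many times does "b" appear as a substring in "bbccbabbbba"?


Searching for "b" in "bbccbabbbba"
Scanning each position:
  Position 0: "b" => MATCH
  Position 1: "b" => MATCH
  Position 2: "c" => no
  Position 3: "c" => no
  Position 4: "b" => MATCH
  Position 5: "a" => no
  Position 6: "b" => MATCH
  Position 7: "b" => MATCH
  Position 8: "b" => MATCH
  Position 9: "b" => MATCH
  Position 10: "a" => no
Total occurrences: 7

7


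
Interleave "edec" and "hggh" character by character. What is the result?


Interleaving "edec" and "hggh":
  Position 0: 'e' from first, 'h' from second => "eh"
  Position 1: 'd' from first, 'g' from second => "dg"
  Position 2: 'e' from first, 'g' from second => "eg"
  Position 3: 'c' from first, 'h' from second => "ch"
Result: ehdgegch

ehdgegch


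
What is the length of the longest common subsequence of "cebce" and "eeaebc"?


LCS of "cebce" and "eeaebc"
DP table:
           e    e    a    e    b    c
      0    0    0    0    0    0    0
  c   0    0    0    0    0    0    1
  e   0    1    1    1    1    1    1
  b   0    1    1    1    1    2    2
  c   0    1    1    1    1    2    3
  e   0    1    2    2    2    2    3
LCS length = dp[5][6] = 3

3


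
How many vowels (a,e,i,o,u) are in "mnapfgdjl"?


Input: mnapfgdjl
Checking each character:
  'm' at position 0: consonant
  'n' at position 1: consonant
  'a' at position 2: vowel (running total: 1)
  'p' at position 3: consonant
  'f' at position 4: consonant
  'g' at position 5: consonant
  'd' at position 6: consonant
  'j' at position 7: consonant
  'l' at position 8: consonant
Total vowels: 1

1


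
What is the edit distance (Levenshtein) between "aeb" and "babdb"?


Computing edit distance: "aeb" -> "babdb"
DP table:
           b    a    b    d    b
      0    1    2    3    4    5
  a   1    1    1    2    3    4
  e   2    2    2    2    3    4
  b   3    2    3    2    3    3
Edit distance = dp[3][5] = 3

3


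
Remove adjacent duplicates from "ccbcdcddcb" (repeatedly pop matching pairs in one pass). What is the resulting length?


Input: ccbcdcddcb
Stack-based adjacent duplicate removal:
  Read 'c': push. Stack: c
  Read 'c': matches stack top 'c' => pop. Stack: (empty)
  Read 'b': push. Stack: b
  Read 'c': push. Stack: bc
  Read 'd': push. Stack: bcd
  Read 'c': push. Stack: bcdc
  Read 'd': push. Stack: bcdcd
  Read 'd': matches stack top 'd' => pop. Stack: bcdc
  Read 'c': matches stack top 'c' => pop. Stack: bcd
  Read 'b': push. Stack: bcdb
Final stack: "bcdb" (length 4)

4


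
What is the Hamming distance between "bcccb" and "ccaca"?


Comparing "bcccb" and "ccaca" position by position:
  Position 0: 'b' vs 'c' => differ
  Position 1: 'c' vs 'c' => same
  Position 2: 'c' vs 'a' => differ
  Position 3: 'c' vs 'c' => same
  Position 4: 'b' vs 'a' => differ
Total differences (Hamming distance): 3

3


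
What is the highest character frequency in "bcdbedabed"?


Input: bcdbedabed
Character counts:
  'a': 1
  'b': 3
  'c': 1
  'd': 3
  'e': 2
Maximum frequency: 3

3


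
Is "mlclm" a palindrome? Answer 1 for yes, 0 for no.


Input: mlclm
Reversed: mlclm
  Compare pos 0 ('m') with pos 4 ('m'): match
  Compare pos 1 ('l') with pos 3 ('l'): match
Result: palindrome

1


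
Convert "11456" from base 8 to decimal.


Input: "11456" in base 8
Positional expansion:
  Digit '1' (value 1) x 8^4 = 4096
  Digit '1' (value 1) x 8^3 = 512
  Digit '4' (value 4) x 8^2 = 256
  Digit '5' (value 5) x 8^1 = 40
  Digit '6' (value 6) x 8^0 = 6
Sum = 4910

4910


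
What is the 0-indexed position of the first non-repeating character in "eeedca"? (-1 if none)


Input: eeedca
Character frequencies:
  'a': 1
  'c': 1
  'd': 1
  'e': 3
Scanning left to right for freq == 1:
  Position 0 ('e'): freq=3, skip
  Position 1 ('e'): freq=3, skip
  Position 2 ('e'): freq=3, skip
  Position 3 ('d'): unique! => answer = 3

3


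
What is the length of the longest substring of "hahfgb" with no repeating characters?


Input: "hahfgb"
Sliding window (track last position of each char):
  Position 0 ('h'): window [0,0] length 1 -- new best
  Position 1 ('a'): window [0,1] length 2 -- new best
  Position 2 ('h'): repeat (last at 0), move window start to 1
  Position 2 ('h'): window [1,2] length 2
  Position 3 ('f'): window [1,3] length 3 -- new best
  Position 4 ('g'): window [1,4] length 4 -- new best
  Position 5 ('b'): window [1,5] length 5 -- new best
Longest substring with no repeats: "ahfgb" with length 5

5


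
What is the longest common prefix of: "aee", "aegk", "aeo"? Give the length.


Words: aee, aegk, aeo
  Position 0: all 'a' => match
  Position 1: all 'e' => match
  Position 2: ('e', 'g', 'o') => mismatch, stop
LCP = "ae" (length 2)

2


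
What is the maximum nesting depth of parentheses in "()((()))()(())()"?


Input: "()((()))()(())()"
Tracking depth:
  Position 0 '(': depth becomes 1
  Position 1 ')': depth becomes 0
  Position 2 '(': depth becomes 1
  Position 3 '(': depth becomes 2
  Position 4 '(': depth becomes 3
  Position 5 ')': depth becomes 2
  Position 6 ')': depth becomes 1
  Position 7 ')': depth becomes 0
  Position 8 '(': depth becomes 1
  Position 9 ')': depth becomes 0
  Position 10 '(': depth becomes 1
  Position 11 '(': depth becomes 2
  Position 12 ')': depth becomes 1
  Position 13 ')': depth becomes 0
  Position 14 '(': depth becomes 1
  Position 15 ')': depth becomes 0
Maximum depth reached: 3

3


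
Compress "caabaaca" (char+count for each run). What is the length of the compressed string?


Input: caabaaca
Runs:
  'c' x 1 => "c1"
  'a' x 2 => "a2"
  'b' x 1 => "b1"
  'a' x 2 => "a2"
  'c' x 1 => "c1"
  'a' x 1 => "a1"
Compressed: "c1a2b1a2c1a1"
Compressed length: 12

12


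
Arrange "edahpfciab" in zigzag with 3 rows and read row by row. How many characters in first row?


Zigzag "edahpfciab" into 3 rows:
Placing characters:
  'e' => row 0
  'd' => row 1
  'a' => row 2
  'h' => row 1
  'p' => row 0
  'f' => row 1
  'c' => row 2
  'i' => row 1
  'a' => row 0
  'b' => row 1
Rows:
  Row 0: "epa"
  Row 1: "dhfib"
  Row 2: "ac"
First row length: 3

3


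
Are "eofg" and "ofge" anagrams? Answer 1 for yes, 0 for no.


Strings: "eofg", "ofge"
Sorted first:  efgo
Sorted second: efgo
Sorted forms match => anagrams

1


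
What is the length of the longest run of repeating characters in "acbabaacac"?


Input: "acbabaacac"
Scanning for longest run:
  Position 1 ('c'): new char, reset run to 1
  Position 2 ('b'): new char, reset run to 1
  Position 3 ('a'): new char, reset run to 1
  Position 4 ('b'): new char, reset run to 1
  Position 5 ('a'): new char, reset run to 1
  Position 6 ('a'): continues run of 'a', length=2
  Position 7 ('c'): new char, reset run to 1
  Position 8 ('a'): new char, reset run to 1
  Position 9 ('c'): new char, reset run to 1
Longest run: 'a' with length 2

2


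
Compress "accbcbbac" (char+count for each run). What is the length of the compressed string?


Input: accbcbbac
Runs:
  'a' x 1 => "a1"
  'c' x 2 => "c2"
  'b' x 1 => "b1"
  'c' x 1 => "c1"
  'b' x 2 => "b2"
  'a' x 1 => "a1"
  'c' x 1 => "c1"
Compressed: "a1c2b1c1b2a1c1"
Compressed length: 14

14


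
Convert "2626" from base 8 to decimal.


Input: "2626" in base 8
Positional expansion:
  Digit '2' (value 2) x 8^3 = 1024
  Digit '6' (value 6) x 8^2 = 384
  Digit '2' (value 2) x 8^1 = 16
  Digit '6' (value 6) x 8^0 = 6
Sum = 1430

1430


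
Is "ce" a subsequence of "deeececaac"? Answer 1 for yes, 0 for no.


Check if "ce" is a subsequence of "deeececaac"
Greedy scan:
  Position 0 ('d'): no match needed
  Position 1 ('e'): no match needed
  Position 2 ('e'): no match needed
  Position 3 ('e'): no match needed
  Position 4 ('c'): matches sub[0] = 'c'
  Position 5 ('e'): matches sub[1] = 'e'
  Position 6 ('c'): no match needed
  Position 7 ('a'): no match needed
  Position 8 ('a'): no match needed
  Position 9 ('c'): no match needed
All 2 characters matched => is a subsequence

1


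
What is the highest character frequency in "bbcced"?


Input: bbcced
Character counts:
  'b': 2
  'c': 2
  'd': 1
  'e': 1
Maximum frequency: 2

2


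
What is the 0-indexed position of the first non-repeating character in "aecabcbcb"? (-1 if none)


Input: aecabcbcb
Character frequencies:
  'a': 2
  'b': 3
  'c': 3
  'e': 1
Scanning left to right for freq == 1:
  Position 0 ('a'): freq=2, skip
  Position 1 ('e'): unique! => answer = 1

1


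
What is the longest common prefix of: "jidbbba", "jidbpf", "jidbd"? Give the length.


Words: jidbbba, jidbpf, jidbd
  Position 0: all 'j' => match
  Position 1: all 'i' => match
  Position 2: all 'd' => match
  Position 3: all 'b' => match
  Position 4: ('b', 'p', 'd') => mismatch, stop
LCP = "jidb" (length 4)

4


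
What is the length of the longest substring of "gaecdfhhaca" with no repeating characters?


Input: "gaecdfhhaca"
Sliding window (track last position of each char):
  Position 0 ('g'): window [0,0] length 1 -- new best
  Position 1 ('a'): window [0,1] length 2 -- new best
  Position 2 ('e'): window [0,2] length 3 -- new best
  Position 3 ('c'): window [0,3] length 4 -- new best
  Position 4 ('d'): window [0,4] length 5 -- new best
  Position 5 ('f'): window [0,5] length 6 -- new best
  Position 6 ('h'): window [0,6] length 7 -- new best
  Position 7 ('h'): repeat (last at 6), move window start to 7
  Position 7 ('h'): window [7,7] length 1
  Position 8 ('a'): window [7,8] length 2
  Position 9 ('c'): window [7,9] length 3
  Position 10 ('a'): repeat (last at 8), move window start to 9
  Position 10 ('a'): window [9,10] length 2
Longest substring with no repeats: "gaecdfh" with length 7

7


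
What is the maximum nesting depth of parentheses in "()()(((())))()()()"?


Input: "()()(((())))()()()"
Tracking depth:
  Position 0 '(': depth becomes 1
  Position 1 ')': depth becomes 0
  Position 2 '(': depth becomes 1
  Position 3 ')': depth becomes 0
  Position 4 '(': depth becomes 1
  Position 5 '(': depth becomes 2
  Position 6 '(': depth becomes 3
  Position 7 '(': depth becomes 4
  Position 8 ')': depth becomes 3
  Position 9 ')': depth becomes 2
  Position 10 ')': depth becomes 1
  Position 11 ')': depth becomes 0
  Position 12 '(': depth becomes 1
  Position 13 ')': depth becomes 0
  Position 14 '(': depth becomes 1
  Position 15 ')': depth becomes 0
  Position 16 '(': depth becomes 1
  Position 17 ')': depth becomes 0
Maximum depth reached: 4

4


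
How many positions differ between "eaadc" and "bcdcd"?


Comparing "eaadc" and "bcdcd" position by position:
  Position 0: 'e' vs 'b' => DIFFER
  Position 1: 'a' vs 'c' => DIFFER
  Position 2: 'a' vs 'd' => DIFFER
  Position 3: 'd' vs 'c' => DIFFER
  Position 4: 'c' vs 'd' => DIFFER
Positions that differ: 5

5


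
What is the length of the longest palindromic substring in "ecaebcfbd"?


Input: "ecaebcfbd"
Checking substrings for palindromes:
  No multi-char palindromic substrings found
Longest palindromic substring: "e" with length 1

1


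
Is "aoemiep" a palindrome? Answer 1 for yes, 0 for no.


Input: aoemiep
Reversed: peimeoa
  Compare pos 0 ('a') with pos 6 ('p'): MISMATCH
  Compare pos 1 ('o') with pos 5 ('e'): MISMATCH
  Compare pos 2 ('e') with pos 4 ('i'): MISMATCH
Result: not a palindrome

0


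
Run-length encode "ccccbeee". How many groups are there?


Input: ccccbeee
Scanning for consecutive runs:
  Group 1: 'c' x 4 (positions 0-3)
  Group 2: 'b' x 1 (positions 4-4)
  Group 3: 'e' x 3 (positions 5-7)
Total groups: 3

3


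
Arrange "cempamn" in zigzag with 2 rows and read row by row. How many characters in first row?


Zigzag "cempamn" into 2 rows:
Placing characters:
  'c' => row 0
  'e' => row 1
  'm' => row 0
  'p' => row 1
  'a' => row 0
  'm' => row 1
  'n' => row 0
Rows:
  Row 0: "cman"
  Row 1: "epm"
First row length: 4

4


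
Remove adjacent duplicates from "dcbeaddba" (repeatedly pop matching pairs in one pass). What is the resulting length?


Input: dcbeaddba
Stack-based adjacent duplicate removal:
  Read 'd': push. Stack: d
  Read 'c': push. Stack: dc
  Read 'b': push. Stack: dcb
  Read 'e': push. Stack: dcbe
  Read 'a': push. Stack: dcbea
  Read 'd': push. Stack: dcbead
  Read 'd': matches stack top 'd' => pop. Stack: dcbea
  Read 'b': push. Stack: dcbeab
  Read 'a': push. Stack: dcbeaba
Final stack: "dcbeaba" (length 7)

7


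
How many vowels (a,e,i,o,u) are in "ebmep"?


Input: ebmep
Checking each character:
  'e' at position 0: vowel (running total: 1)
  'b' at position 1: consonant
  'm' at position 2: consonant
  'e' at position 3: vowel (running total: 2)
  'p' at position 4: consonant
Total vowels: 2

2


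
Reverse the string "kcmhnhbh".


Input: kcmhnhbh
Reading characters right to left:
  Position 7: 'h'
  Position 6: 'b'
  Position 5: 'h'
  Position 4: 'n'
  Position 3: 'h'
  Position 2: 'm'
  Position 1: 'c'
  Position 0: 'k'
Reversed: hbhnhmck

hbhnhmck


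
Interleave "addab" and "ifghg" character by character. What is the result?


Interleaving "addab" and "ifghg":
  Position 0: 'a' from first, 'i' from second => "ai"
  Position 1: 'd' from first, 'f' from second => "df"
  Position 2: 'd' from first, 'g' from second => "dg"
  Position 3: 'a' from first, 'h' from second => "ah"
  Position 4: 'b' from first, 'g' from second => "bg"
Result: aidfdgahbg

aidfdgahbg


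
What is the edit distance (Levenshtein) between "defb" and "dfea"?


Computing edit distance: "defb" -> "dfea"
DP table:
           d    f    e    a
      0    1    2    3    4
  d   1    0    1    2    3
  e   2    1    1    1    2
  f   3    2    1    2    2
  b   4    3    2    2    3
Edit distance = dp[4][4] = 3

3


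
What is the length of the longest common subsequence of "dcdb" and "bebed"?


LCS of "dcdb" and "bebed"
DP table:
           b    e    b    e    d
      0    0    0    0    0    0
  d   0    0    0    0    0    1
  c   0    0    0    0    0    1
  d   0    0    0    0    0    1
  b   0    1    1    1    1    1
LCS length = dp[4][5] = 1

1


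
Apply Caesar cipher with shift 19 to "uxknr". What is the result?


Caesar cipher: shift "uxknr" by 19
  'u' (pos 20) + 19 = pos 13 = 'n'
  'x' (pos 23) + 19 = pos 16 = 'q'
  'k' (pos 10) + 19 = pos 3 = 'd'
  'n' (pos 13) + 19 = pos 6 = 'g'
  'r' (pos 17) + 19 = pos 10 = 'k'
Result: nqdgk

nqdgk


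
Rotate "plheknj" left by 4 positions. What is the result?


Input: "plheknj", rotate left by 4
First 4 characters: "plhe"
Remaining characters: "knj"
Concatenate remaining + first: "knj" + "plhe" = "knjplhe"

knjplhe


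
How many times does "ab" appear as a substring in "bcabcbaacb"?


Searching for "ab" in "bcabcbaacb"
Scanning each position:
  Position 0: "bc" => no
  Position 1: "ca" => no
  Position 2: "ab" => MATCH
  Position 3: "bc" => no
  Position 4: "cb" => no
  Position 5: "ba" => no
  Position 6: "aa" => no
  Position 7: "ac" => no
  Position 8: "cb" => no
Total occurrences: 1

1


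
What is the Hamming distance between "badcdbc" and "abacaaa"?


Comparing "badcdbc" and "abacaaa" position by position:
  Position 0: 'b' vs 'a' => differ
  Position 1: 'a' vs 'b' => differ
  Position 2: 'd' vs 'a' => differ
  Position 3: 'c' vs 'c' => same
  Position 4: 'd' vs 'a' => differ
  Position 5: 'b' vs 'a' => differ
  Position 6: 'c' vs 'a' => differ
Total differences (Hamming distance): 6

6


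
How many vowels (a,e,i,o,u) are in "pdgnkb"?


Input: pdgnkb
Checking each character:
  'p' at position 0: consonant
  'd' at position 1: consonant
  'g' at position 2: consonant
  'n' at position 3: consonant
  'k' at position 4: consonant
  'b' at position 5: consonant
Total vowels: 0

0


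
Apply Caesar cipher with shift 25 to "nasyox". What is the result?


Caesar cipher: shift "nasyox" by 25
  'n' (pos 13) + 25 = pos 12 = 'm'
  'a' (pos 0) + 25 = pos 25 = 'z'
  's' (pos 18) + 25 = pos 17 = 'r'
  'y' (pos 24) + 25 = pos 23 = 'x'
  'o' (pos 14) + 25 = pos 13 = 'n'
  'x' (pos 23) + 25 = pos 22 = 'w'
Result: mzrxnw

mzrxnw


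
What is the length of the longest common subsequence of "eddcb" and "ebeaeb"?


LCS of "eddcb" and "ebeaeb"
DP table:
           e    b    e    a    e    b
      0    0    0    0    0    0    0
  e   0    1    1    1    1    1    1
  d   0    1    1    1    1    1    1
  d   0    1    1    1    1    1    1
  c   0    1    1    1    1    1    1
  b   0    1    2    2    2    2    2
LCS length = dp[5][6] = 2

2


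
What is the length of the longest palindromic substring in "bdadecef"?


Input: "bdadecef"
Checking substrings for palindromes:
  [1:4] "dad" (len 3) => palindrome
  [4:7] "ece" (len 3) => palindrome
Longest palindromic substring: "dad" with length 3

3


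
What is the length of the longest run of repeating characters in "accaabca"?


Input: "accaabca"
Scanning for longest run:
  Position 1 ('c'): new char, reset run to 1
  Position 2 ('c'): continues run of 'c', length=2
  Position 3 ('a'): new char, reset run to 1
  Position 4 ('a'): continues run of 'a', length=2
  Position 5 ('b'): new char, reset run to 1
  Position 6 ('c'): new char, reset run to 1
  Position 7 ('a'): new char, reset run to 1
Longest run: 'c' with length 2

2


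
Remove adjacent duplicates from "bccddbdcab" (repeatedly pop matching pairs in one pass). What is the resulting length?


Input: bccddbdcab
Stack-based adjacent duplicate removal:
  Read 'b': push. Stack: b
  Read 'c': push. Stack: bc
  Read 'c': matches stack top 'c' => pop. Stack: b
  Read 'd': push. Stack: bd
  Read 'd': matches stack top 'd' => pop. Stack: b
  Read 'b': matches stack top 'b' => pop. Stack: (empty)
  Read 'd': push. Stack: d
  Read 'c': push. Stack: dc
  Read 'a': push. Stack: dca
  Read 'b': push. Stack: dcab
Final stack: "dcab" (length 4)

4


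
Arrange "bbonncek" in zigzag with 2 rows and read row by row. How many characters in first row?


Zigzag "bbonncek" into 2 rows:
Placing characters:
  'b' => row 0
  'b' => row 1
  'o' => row 0
  'n' => row 1
  'n' => row 0
  'c' => row 1
  'e' => row 0
  'k' => row 1
Rows:
  Row 0: "bone"
  Row 1: "bnck"
First row length: 4

4


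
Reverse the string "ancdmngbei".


Input: ancdmngbei
Reading characters right to left:
  Position 9: 'i'
  Position 8: 'e'
  Position 7: 'b'
  Position 6: 'g'
  Position 5: 'n'
  Position 4: 'm'
  Position 3: 'd'
  Position 2: 'c'
  Position 1: 'n'
  Position 0: 'a'
Reversed: iebgnmdcna

iebgnmdcna


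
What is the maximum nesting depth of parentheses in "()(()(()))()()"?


Input: "()(()(()))()()"
Tracking depth:
  Position 0 '(': depth becomes 1
  Position 1 ')': depth becomes 0
  Position 2 '(': depth becomes 1
  Position 3 '(': depth becomes 2
  Position 4 ')': depth becomes 1
  Position 5 '(': depth becomes 2
  Position 6 '(': depth becomes 3
  Position 7 ')': depth becomes 2
  Position 8 ')': depth becomes 1
  Position 9 ')': depth becomes 0
  Position 10 '(': depth becomes 1
  Position 11 ')': depth becomes 0
  Position 12 '(': depth becomes 1
  Position 13 ')': depth becomes 0
Maximum depth reached: 3

3


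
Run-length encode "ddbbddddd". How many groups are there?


Input: ddbbddddd
Scanning for consecutive runs:
  Group 1: 'd' x 2 (positions 0-1)
  Group 2: 'b' x 2 (positions 2-3)
  Group 3: 'd' x 5 (positions 4-8)
Total groups: 3

3


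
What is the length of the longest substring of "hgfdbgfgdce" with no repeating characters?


Input: "hgfdbgfgdce"
Sliding window (track last position of each char):
  Position 0 ('h'): window [0,0] length 1 -- new best
  Position 1 ('g'): window [0,1] length 2 -- new best
  Position 2 ('f'): window [0,2] length 3 -- new best
  Position 3 ('d'): window [0,3] length 4 -- new best
  Position 4 ('b'): window [0,4] length 5 -- new best
  Position 5 ('g'): repeat (last at 1), move window start to 2
  Position 5 ('g'): window [2,5] length 4
  Position 6 ('f'): repeat (last at 2), move window start to 3
  Position 6 ('f'): window [3,6] length 4
  Position 7 ('g'): repeat (last at 5), move window start to 6
  Position 7 ('g'): window [6,7] length 2
  Position 8 ('d'): window [6,8] length 3
  Position 9 ('c'): window [6,9] length 4
  Position 10 ('e'): window [6,10] length 5
Longest substring with no repeats: "hgfdb" with length 5

5


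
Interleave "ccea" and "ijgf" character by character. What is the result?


Interleaving "ccea" and "ijgf":
  Position 0: 'c' from first, 'i' from second => "ci"
  Position 1: 'c' from first, 'j' from second => "cj"
  Position 2: 'e' from first, 'g' from second => "eg"
  Position 3: 'a' from first, 'f' from second => "af"
Result: cicjegaf

cicjegaf


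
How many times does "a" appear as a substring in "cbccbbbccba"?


Searching for "a" in "cbccbbbccba"
Scanning each position:
  Position 0: "c" => no
  Position 1: "b" => no
  Position 2: "c" => no
  Position 3: "c" => no
  Position 4: "b" => no
  Position 5: "b" => no
  Position 6: "b" => no
  Position 7: "c" => no
  Position 8: "c" => no
  Position 9: "b" => no
  Position 10: "a" => MATCH
Total occurrences: 1

1


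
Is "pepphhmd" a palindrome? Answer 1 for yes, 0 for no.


Input: pepphhmd
Reversed: dmhhppep
  Compare pos 0 ('p') with pos 7 ('d'): MISMATCH
  Compare pos 1 ('e') with pos 6 ('m'): MISMATCH
  Compare pos 2 ('p') with pos 5 ('h'): MISMATCH
  Compare pos 3 ('p') with pos 4 ('h'): MISMATCH
Result: not a palindrome

0


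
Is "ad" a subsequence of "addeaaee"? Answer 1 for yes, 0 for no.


Check if "ad" is a subsequence of "addeaaee"
Greedy scan:
  Position 0 ('a'): matches sub[0] = 'a'
  Position 1 ('d'): matches sub[1] = 'd'
  Position 2 ('d'): no match needed
  Position 3 ('e'): no match needed
  Position 4 ('a'): no match needed
  Position 5 ('a'): no match needed
  Position 6 ('e'): no match needed
  Position 7 ('e'): no match needed
All 2 characters matched => is a subsequence

1


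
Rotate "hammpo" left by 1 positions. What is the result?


Input: "hammpo", rotate left by 1
First 1 characters: "h"
Remaining characters: "ammpo"
Concatenate remaining + first: "ammpo" + "h" = "ammpoh"

ammpoh


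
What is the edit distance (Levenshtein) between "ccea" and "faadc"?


Computing edit distance: "ccea" -> "faadc"
DP table:
           f    a    a    d    c
      0    1    2    3    4    5
  c   1    1    2    3    4    4
  c   2    2    2    3    4    4
  e   3    3    3    3    4    5
  a   4    4    3    3    4    5
Edit distance = dp[4][5] = 5

5


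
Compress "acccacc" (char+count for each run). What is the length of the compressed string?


Input: acccacc
Runs:
  'a' x 1 => "a1"
  'c' x 3 => "c3"
  'a' x 1 => "a1"
  'c' x 2 => "c2"
Compressed: "a1c3a1c2"
Compressed length: 8

8


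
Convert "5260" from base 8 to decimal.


Input: "5260" in base 8
Positional expansion:
  Digit '5' (value 5) x 8^3 = 2560
  Digit '2' (value 2) x 8^2 = 128
  Digit '6' (value 6) x 8^1 = 48
  Digit '0' (value 0) x 8^0 = 0
Sum = 2736

2736


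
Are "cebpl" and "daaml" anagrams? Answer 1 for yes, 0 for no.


Strings: "cebpl", "daaml"
Sorted first:  bcelp
Sorted second: aadlm
Differ at position 0: 'b' vs 'a' => not anagrams

0


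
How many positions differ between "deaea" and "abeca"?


Comparing "deaea" and "abeca" position by position:
  Position 0: 'd' vs 'a' => DIFFER
  Position 1: 'e' vs 'b' => DIFFER
  Position 2: 'a' vs 'e' => DIFFER
  Position 3: 'e' vs 'c' => DIFFER
  Position 4: 'a' vs 'a' => same
Positions that differ: 4

4


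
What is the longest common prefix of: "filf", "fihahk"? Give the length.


Words: filf, fihahk
  Position 0: all 'f' => match
  Position 1: all 'i' => match
  Position 2: ('l', 'h') => mismatch, stop
LCP = "fi" (length 2)

2


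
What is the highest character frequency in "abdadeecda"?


Input: abdadeecda
Character counts:
  'a': 3
  'b': 1
  'c': 1
  'd': 3
  'e': 2
Maximum frequency: 3

3


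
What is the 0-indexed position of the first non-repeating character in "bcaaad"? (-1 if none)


Input: bcaaad
Character frequencies:
  'a': 3
  'b': 1
  'c': 1
  'd': 1
Scanning left to right for freq == 1:
  Position 0 ('b'): unique! => answer = 0

0


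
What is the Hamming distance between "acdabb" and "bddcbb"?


Comparing "acdabb" and "bddcbb" position by position:
  Position 0: 'a' vs 'b' => differ
  Position 1: 'c' vs 'd' => differ
  Position 2: 'd' vs 'd' => same
  Position 3: 'a' vs 'c' => differ
  Position 4: 'b' vs 'b' => same
  Position 5: 'b' vs 'b' => same
Total differences (Hamming distance): 3

3


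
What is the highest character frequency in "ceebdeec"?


Input: ceebdeec
Character counts:
  'b': 1
  'c': 2
  'd': 1
  'e': 4
Maximum frequency: 4

4


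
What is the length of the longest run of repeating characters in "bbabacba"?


Input: "bbabacba"
Scanning for longest run:
  Position 1 ('b'): continues run of 'b', length=2
  Position 2 ('a'): new char, reset run to 1
  Position 3 ('b'): new char, reset run to 1
  Position 4 ('a'): new char, reset run to 1
  Position 5 ('c'): new char, reset run to 1
  Position 6 ('b'): new char, reset run to 1
  Position 7 ('a'): new char, reset run to 1
Longest run: 'b' with length 2

2


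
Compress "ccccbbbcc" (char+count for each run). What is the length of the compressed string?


Input: ccccbbbcc
Runs:
  'c' x 4 => "c4"
  'b' x 3 => "b3"
  'c' x 2 => "c2"
Compressed: "c4b3c2"
Compressed length: 6

6


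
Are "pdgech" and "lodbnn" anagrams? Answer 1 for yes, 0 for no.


Strings: "pdgech", "lodbnn"
Sorted first:  cdeghp
Sorted second: bdlnno
Differ at position 0: 'c' vs 'b' => not anagrams

0


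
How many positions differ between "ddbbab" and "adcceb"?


Comparing "ddbbab" and "adcceb" position by position:
  Position 0: 'd' vs 'a' => DIFFER
  Position 1: 'd' vs 'd' => same
  Position 2: 'b' vs 'c' => DIFFER
  Position 3: 'b' vs 'c' => DIFFER
  Position 4: 'a' vs 'e' => DIFFER
  Position 5: 'b' vs 'b' => same
Positions that differ: 4

4


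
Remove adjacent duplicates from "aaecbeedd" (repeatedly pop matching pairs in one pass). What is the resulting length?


Input: aaecbeedd
Stack-based adjacent duplicate removal:
  Read 'a': push. Stack: a
  Read 'a': matches stack top 'a' => pop. Stack: (empty)
  Read 'e': push. Stack: e
  Read 'c': push. Stack: ec
  Read 'b': push. Stack: ecb
  Read 'e': push. Stack: ecbe
  Read 'e': matches stack top 'e' => pop. Stack: ecb
  Read 'd': push. Stack: ecbd
  Read 'd': matches stack top 'd' => pop. Stack: ecb
Final stack: "ecb" (length 3)

3


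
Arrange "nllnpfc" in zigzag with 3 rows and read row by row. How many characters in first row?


Zigzag "nllnpfc" into 3 rows:
Placing characters:
  'n' => row 0
  'l' => row 1
  'l' => row 2
  'n' => row 1
  'p' => row 0
  'f' => row 1
  'c' => row 2
Rows:
  Row 0: "np"
  Row 1: "lnf"
  Row 2: "lc"
First row length: 2

2


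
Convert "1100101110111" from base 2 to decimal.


Input: "1100101110111" in base 2
Positional expansion:
  Digit '1' (value 1) x 2^12 = 4096
  Digit '1' (value 1) x 2^11 = 2048
  Digit '0' (value 0) x 2^10 = 0
  Digit '0' (value 0) x 2^9 = 0
  Digit '1' (value 1) x 2^8 = 256
  Digit '0' (value 0) x 2^7 = 0
  Digit '1' (value 1) x 2^6 = 64
  Digit '1' (value 1) x 2^5 = 32
  Digit '1' (value 1) x 2^4 = 16
  Digit '0' (value 0) x 2^3 = 0
  Digit '1' (value 1) x 2^2 = 4
  Digit '1' (value 1) x 2^1 = 2
  Digit '1' (value 1) x 2^0 = 1
Sum = 6519

6519


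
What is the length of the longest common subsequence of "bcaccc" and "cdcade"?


LCS of "bcaccc" and "cdcade"
DP table:
           c    d    c    a    d    e
      0    0    0    0    0    0    0
  b   0    0    0    0    0    0    0
  c   0    1    1    1    1    1    1
  a   0    1    1    1    2    2    2
  c   0    1    1    2    2    2    2
  c   0    1    1    2    2    2    2
  c   0    1    1    2    2    2    2
LCS length = dp[6][6] = 2

2


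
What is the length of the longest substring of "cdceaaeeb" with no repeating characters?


Input: "cdceaaeeb"
Sliding window (track last position of each char):
  Position 0 ('c'): window [0,0] length 1 -- new best
  Position 1 ('d'): window [0,1] length 2 -- new best
  Position 2 ('c'): repeat (last at 0), move window start to 1
  Position 2 ('c'): window [1,2] length 2
  Position 3 ('e'): window [1,3] length 3 -- new best
  Position 4 ('a'): window [1,4] length 4 -- new best
  Position 5 ('a'): repeat (last at 4), move window start to 5
  Position 5 ('a'): window [5,5] length 1
  Position 6 ('e'): window [5,6] length 2
  Position 7 ('e'): repeat (last at 6), move window start to 7
  Position 7 ('e'): window [7,7] length 1
  Position 8 ('b'): window [7,8] length 2
Longest substring with no repeats: "dcea" with length 4

4


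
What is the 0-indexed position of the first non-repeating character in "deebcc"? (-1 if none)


Input: deebcc
Character frequencies:
  'b': 1
  'c': 2
  'd': 1
  'e': 2
Scanning left to right for freq == 1:
  Position 0 ('d'): unique! => answer = 0

0


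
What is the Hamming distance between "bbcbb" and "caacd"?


Comparing "bbcbb" and "caacd" position by position:
  Position 0: 'b' vs 'c' => differ
  Position 1: 'b' vs 'a' => differ
  Position 2: 'c' vs 'a' => differ
  Position 3: 'b' vs 'c' => differ
  Position 4: 'b' vs 'd' => differ
Total differences (Hamming distance): 5

5


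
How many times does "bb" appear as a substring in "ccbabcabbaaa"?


Searching for "bb" in "ccbabcabbaaa"
Scanning each position:
  Position 0: "cc" => no
  Position 1: "cb" => no
  Position 2: "ba" => no
  Position 3: "ab" => no
  Position 4: "bc" => no
  Position 5: "ca" => no
  Position 6: "ab" => no
  Position 7: "bb" => MATCH
  Position 8: "ba" => no
  Position 9: "aa" => no
  Position 10: "aa" => no
Total occurrences: 1

1


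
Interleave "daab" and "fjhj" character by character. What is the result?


Interleaving "daab" and "fjhj":
  Position 0: 'd' from first, 'f' from second => "df"
  Position 1: 'a' from first, 'j' from second => "aj"
  Position 2: 'a' from first, 'h' from second => "ah"
  Position 3: 'b' from first, 'j' from second => "bj"
Result: dfajahbj

dfajahbj


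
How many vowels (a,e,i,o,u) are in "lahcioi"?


Input: lahcioi
Checking each character:
  'l' at position 0: consonant
  'a' at position 1: vowel (running total: 1)
  'h' at position 2: consonant
  'c' at position 3: consonant
  'i' at position 4: vowel (running total: 2)
  'o' at position 5: vowel (running total: 3)
  'i' at position 6: vowel (running total: 4)
Total vowels: 4

4


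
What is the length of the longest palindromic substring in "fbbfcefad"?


Input: "fbbfcefad"
Checking substrings for palindromes:
  [0:4] "fbbf" (len 4) => palindrome
  [1:3] "bb" (len 2) => palindrome
Longest palindromic substring: "fbbf" with length 4

4


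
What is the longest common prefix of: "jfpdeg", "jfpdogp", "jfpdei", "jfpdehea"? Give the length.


Words: jfpdeg, jfpdogp, jfpdei, jfpdehea
  Position 0: all 'j' => match
  Position 1: all 'f' => match
  Position 2: all 'p' => match
  Position 3: all 'd' => match
  Position 4: ('e', 'o', 'e', 'e') => mismatch, stop
LCP = "jfpd" (length 4)

4


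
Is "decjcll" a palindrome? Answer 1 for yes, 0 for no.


Input: decjcll
Reversed: llcjced
  Compare pos 0 ('d') with pos 6 ('l'): MISMATCH
  Compare pos 1 ('e') with pos 5 ('l'): MISMATCH
  Compare pos 2 ('c') with pos 4 ('c'): match
Result: not a palindrome

0


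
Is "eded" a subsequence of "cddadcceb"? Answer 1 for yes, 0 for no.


Check if "eded" is a subsequence of "cddadcceb"
Greedy scan:
  Position 0 ('c'): no match needed
  Position 1 ('d'): no match needed
  Position 2 ('d'): no match needed
  Position 3 ('a'): no match needed
  Position 4 ('d'): no match needed
  Position 5 ('c'): no match needed
  Position 6 ('c'): no match needed
  Position 7 ('e'): matches sub[0] = 'e'
  Position 8 ('b'): no match needed
Only matched 1/4 characters => not a subsequence

0


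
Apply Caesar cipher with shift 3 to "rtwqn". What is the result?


Caesar cipher: shift "rtwqn" by 3
  'r' (pos 17) + 3 = pos 20 = 'u'
  't' (pos 19) + 3 = pos 22 = 'w'
  'w' (pos 22) + 3 = pos 25 = 'z'
  'q' (pos 16) + 3 = pos 19 = 't'
  'n' (pos 13) + 3 = pos 16 = 'q'
Result: uwztq

uwztq


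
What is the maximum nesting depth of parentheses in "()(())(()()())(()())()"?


Input: "()(())(()()())(()())()"
Tracking depth:
  Position 0 '(': depth becomes 1
  Position 1 ')': depth becomes 0
  Position 2 '(': depth becomes 1
  Position 3 '(': depth becomes 2
  Position 4 ')': depth becomes 1
  Position 5 ')': depth becomes 0
  Position 6 '(': depth becomes 1
  Position 7 '(': depth becomes 2
  Position 8 ')': depth becomes 1
  Position 9 '(': depth becomes 2
  Position 10 ')': depth becomes 1
  Position 11 '(': depth becomes 2
  Position 12 ')': depth becomes 1
  Position 13 ')': depth becomes 0
  Position 14 '(': depth becomes 1
  Position 15 '(': depth becomes 2
  Position 16 ')': depth becomes 1
  Position 17 '(': depth becomes 2
  Position 18 ')': depth becomes 1
  Position 19 ')': depth becomes 0
  Position 20 '(': depth becomes 1
  Position 21 ')': depth becomes 0
Maximum depth reached: 2

2


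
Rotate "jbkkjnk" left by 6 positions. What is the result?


Input: "jbkkjnk", rotate left by 6
First 6 characters: "jbkkjn"
Remaining characters: "k"
Concatenate remaining + first: "k" + "jbkkjn" = "kjbkkjn"

kjbkkjn


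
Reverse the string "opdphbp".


Input: opdphbp
Reading characters right to left:
  Position 6: 'p'
  Position 5: 'b'
  Position 4: 'h'
  Position 3: 'p'
  Position 2: 'd'
  Position 1: 'p'
  Position 0: 'o'
Reversed: pbhpdpo

pbhpdpo


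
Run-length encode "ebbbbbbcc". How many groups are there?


Input: ebbbbbbcc
Scanning for consecutive runs:
  Group 1: 'e' x 1 (positions 0-0)
  Group 2: 'b' x 6 (positions 1-6)
  Group 3: 'c' x 2 (positions 7-8)
Total groups: 3

3


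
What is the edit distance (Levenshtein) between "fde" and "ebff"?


Computing edit distance: "fde" -> "ebff"
DP table:
           e    b    f    f
      0    1    2    3    4
  f   1    1    2    2    3
  d   2    2    2    3    3
  e   3    2    3    3    4
Edit distance = dp[3][4] = 4

4


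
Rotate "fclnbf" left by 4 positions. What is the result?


Input: "fclnbf", rotate left by 4
First 4 characters: "fcln"
Remaining characters: "bf"
Concatenate remaining + first: "bf" + "fcln" = "bffcln"

bffcln


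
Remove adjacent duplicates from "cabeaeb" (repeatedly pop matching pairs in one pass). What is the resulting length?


Input: cabeaeb
Stack-based adjacent duplicate removal:
  Read 'c': push. Stack: c
  Read 'a': push. Stack: ca
  Read 'b': push. Stack: cab
  Read 'e': push. Stack: cabe
  Read 'a': push. Stack: cabea
  Read 'e': push. Stack: cabeae
  Read 'b': push. Stack: cabeaeb
Final stack: "cabeaeb" (length 7)

7


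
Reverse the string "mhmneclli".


Input: mhmneclli
Reading characters right to left:
  Position 8: 'i'
  Position 7: 'l'
  Position 6: 'l'
  Position 5: 'c'
  Position 4: 'e'
  Position 3: 'n'
  Position 2: 'm'
  Position 1: 'h'
  Position 0: 'm'
Reversed: illcenmhm

illcenmhm


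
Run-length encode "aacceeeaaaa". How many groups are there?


Input: aacceeeaaaa
Scanning for consecutive runs:
  Group 1: 'a' x 2 (positions 0-1)
  Group 2: 'c' x 2 (positions 2-3)
  Group 3: 'e' x 3 (positions 4-6)
  Group 4: 'a' x 4 (positions 7-10)
Total groups: 4

4


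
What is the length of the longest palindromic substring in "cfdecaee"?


Input: "cfdecaee"
Checking substrings for palindromes:
  [6:8] "ee" (len 2) => palindrome
Longest palindromic substring: "ee" with length 2

2


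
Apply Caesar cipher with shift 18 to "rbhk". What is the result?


Caesar cipher: shift "rbhk" by 18
  'r' (pos 17) + 18 = pos 9 = 'j'
  'b' (pos 1) + 18 = pos 19 = 't'
  'h' (pos 7) + 18 = pos 25 = 'z'
  'k' (pos 10) + 18 = pos 2 = 'c'
Result: jtzc

jtzc


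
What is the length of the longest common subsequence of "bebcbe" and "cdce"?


LCS of "bebcbe" and "cdce"
DP table:
           c    d    c    e
      0    0    0    0    0
  b   0    0    0    0    0
  e   0    0    0    0    1
  b   0    0    0    0    1
  c   0    1    1    1    1
  b   0    1    1    1    1
  e   0    1    1    1    2
LCS length = dp[6][4] = 2

2


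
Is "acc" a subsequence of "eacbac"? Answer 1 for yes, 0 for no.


Check if "acc" is a subsequence of "eacbac"
Greedy scan:
  Position 0 ('e'): no match needed
  Position 1 ('a'): matches sub[0] = 'a'
  Position 2 ('c'): matches sub[1] = 'c'
  Position 3 ('b'): no match needed
  Position 4 ('a'): no match needed
  Position 5 ('c'): matches sub[2] = 'c'
All 3 characters matched => is a subsequence

1


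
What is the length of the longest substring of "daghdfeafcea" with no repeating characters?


Input: "daghdfeafcea"
Sliding window (track last position of each char):
  Position 0 ('d'): window [0,0] length 1 -- new best
  Position 1 ('a'): window [0,1] length 2 -- new best
  Position 2 ('g'): window [0,2] length 3 -- new best
  Position 3 ('h'): window [0,3] length 4 -- new best
  Position 4 ('d'): repeat (last at 0), move window start to 1
  Position 4 ('d'): window [1,4] length 4
  Position 5 ('f'): window [1,5] length 5 -- new best
  Position 6 ('e'): window [1,6] length 6 -- new best
  Position 7 ('a'): repeat (last at 1), move window start to 2
  Position 7 ('a'): window [2,7] length 6
  Position 8 ('f'): repeat (last at 5), move window start to 6
  Position 8 ('f'): window [6,8] length 3
  Position 9 ('c'): window [6,9] length 4
  Position 10 ('e'): repeat (last at 6), move window start to 7
  Position 10 ('e'): window [7,10] length 4
  Position 11 ('a'): repeat (last at 7), move window start to 8
  Position 11 ('a'): window [8,11] length 4
Longest substring with no repeats: "aghdfe" with length 6

6


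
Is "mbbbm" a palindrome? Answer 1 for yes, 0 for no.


Input: mbbbm
Reversed: mbbbm
  Compare pos 0 ('m') with pos 4 ('m'): match
  Compare pos 1 ('b') with pos 3 ('b'): match
Result: palindrome

1


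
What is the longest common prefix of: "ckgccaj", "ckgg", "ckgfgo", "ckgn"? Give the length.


Words: ckgccaj, ckgg, ckgfgo, ckgn
  Position 0: all 'c' => match
  Position 1: all 'k' => match
  Position 2: all 'g' => match
  Position 3: ('c', 'g', 'f', 'n') => mismatch, stop
LCP = "ckg" (length 3)

3


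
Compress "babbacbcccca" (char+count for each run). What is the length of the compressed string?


Input: babbacbcccca
Runs:
  'b' x 1 => "b1"
  'a' x 1 => "a1"
  'b' x 2 => "b2"
  'a' x 1 => "a1"
  'c' x 1 => "c1"
  'b' x 1 => "b1"
  'c' x 4 => "c4"
  'a' x 1 => "a1"
Compressed: "b1a1b2a1c1b1c4a1"
Compressed length: 16

16


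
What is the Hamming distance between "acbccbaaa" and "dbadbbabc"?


Comparing "acbccbaaa" and "dbadbbabc" position by position:
  Position 0: 'a' vs 'd' => differ
  Position 1: 'c' vs 'b' => differ
  Position 2: 'b' vs 'a' => differ
  Position 3: 'c' vs 'd' => differ
  Position 4: 'c' vs 'b' => differ
  Position 5: 'b' vs 'b' => same
  Position 6: 'a' vs 'a' => same
  Position 7: 'a' vs 'b' => differ
  Position 8: 'a' vs 'c' => differ
Total differences (Hamming distance): 7

7
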